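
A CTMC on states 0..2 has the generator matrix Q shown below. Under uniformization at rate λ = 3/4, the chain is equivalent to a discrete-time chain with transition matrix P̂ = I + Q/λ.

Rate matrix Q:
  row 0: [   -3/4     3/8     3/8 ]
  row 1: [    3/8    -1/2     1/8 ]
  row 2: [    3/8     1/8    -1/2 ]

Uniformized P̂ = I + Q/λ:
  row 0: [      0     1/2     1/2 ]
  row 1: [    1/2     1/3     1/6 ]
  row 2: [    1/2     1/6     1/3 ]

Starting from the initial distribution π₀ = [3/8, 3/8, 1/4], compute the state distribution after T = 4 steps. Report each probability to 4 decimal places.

π = [0.3359, 0.3321, 0.3320]

t=0: π = [0.3750, 0.3750, 0.2500]
t=1: π = [0.3125, 0.3542, 0.3333]
t=2: π = [0.3438, 0.3299, 0.3264]
t=3: π = [0.3281, 0.3362, 0.3356]
t=4: π = [0.3359, 0.3321, 0.3320]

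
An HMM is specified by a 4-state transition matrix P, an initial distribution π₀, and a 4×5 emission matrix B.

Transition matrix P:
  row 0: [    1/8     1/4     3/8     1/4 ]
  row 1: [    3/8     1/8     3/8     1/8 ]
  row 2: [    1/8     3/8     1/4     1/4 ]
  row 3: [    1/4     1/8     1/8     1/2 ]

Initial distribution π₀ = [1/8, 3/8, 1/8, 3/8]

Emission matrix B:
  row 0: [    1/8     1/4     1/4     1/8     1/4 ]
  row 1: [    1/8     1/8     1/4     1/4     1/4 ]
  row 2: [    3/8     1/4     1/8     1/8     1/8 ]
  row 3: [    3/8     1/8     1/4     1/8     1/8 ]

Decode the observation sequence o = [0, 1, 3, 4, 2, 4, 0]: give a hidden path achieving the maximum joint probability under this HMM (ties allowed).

path = [3, 3, 3, 3, 3, 3, 3]

t=0: δ = [1.562e-02, 4.688e-02, 4.688e-02, 1.406e-01]  (obs o_0=0)
t=1: δ = [8.789e-03, 2.197e-03, 4.395e-03, 8.789e-03]  ψ = [3, 2, 1, 3]  (obs o_1=1)
t=2: δ = [2.747e-04, 5.493e-04, 4.120e-04, 5.493e-04]  ψ = [3, 0, 0, 3]  (obs o_2=3)
t=3: δ = [5.150e-05, 3.862e-05, 2.575e-05, 3.433e-05]  ψ = [1, 2, 1, 3]  (obs o_3=4)
t=4: δ = [3.621e-06, 3.219e-06, 2.414e-06, 4.292e-06]  ψ = [1, 0, 0, 3]  (obs o_4=2)
t=5: δ = [3.017e-07, 2.263e-07, 1.697e-07, 2.682e-07]  ψ = [1, 0, 0, 3]  (obs o_5=4)
t=6: δ = [1.061e-08, 9.430e-09, 4.243e-08, 5.029e-08]  ψ = [1, 0, 0, 3]  (obs o_6=0)
backtrack: best end state = 3; path = [3, 3, 3, 3, 3, 3, 3]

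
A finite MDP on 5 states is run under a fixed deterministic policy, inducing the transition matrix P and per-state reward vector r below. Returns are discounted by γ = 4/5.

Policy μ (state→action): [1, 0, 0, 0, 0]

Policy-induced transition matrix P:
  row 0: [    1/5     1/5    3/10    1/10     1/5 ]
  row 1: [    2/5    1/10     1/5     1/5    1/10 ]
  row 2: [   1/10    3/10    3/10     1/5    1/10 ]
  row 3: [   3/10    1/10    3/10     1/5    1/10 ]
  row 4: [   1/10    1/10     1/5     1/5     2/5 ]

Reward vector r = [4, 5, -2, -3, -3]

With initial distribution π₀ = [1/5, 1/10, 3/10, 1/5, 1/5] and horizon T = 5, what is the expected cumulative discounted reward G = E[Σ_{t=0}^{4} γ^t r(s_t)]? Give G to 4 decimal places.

t=0: π = [0.2000, 0.1000, 0.3000, 0.2000, 0.2000], E[r] = -0.5000, γ^t·E[r] = -0.500000, running G = -0.500000
t=1: π = [0.1900, 0.1800, 0.2700, 0.1800, 0.1800], E[r] = 0.0400, γ^t·E[r] = 0.032000, running G = -0.468000
t=2: π = [0.2090, 0.1730, 0.2640, 0.1810, 0.1730], E[r] = 0.1110, γ^t·E[r] = 0.071040, running G = -0.396960
t=3: π = [0.2090, 0.1737, 0.2654, 0.1791, 0.1728], E[r] = 0.1180, γ^t·E[r] = 0.060416, running G = -0.336544
t=4: π = [0.2088, 0.1740, 0.2654, 0.1791, 0.1727], E[r] = 0.1190, γ^t·E[r] = 0.048742, running G = -0.287802

G = -0.2878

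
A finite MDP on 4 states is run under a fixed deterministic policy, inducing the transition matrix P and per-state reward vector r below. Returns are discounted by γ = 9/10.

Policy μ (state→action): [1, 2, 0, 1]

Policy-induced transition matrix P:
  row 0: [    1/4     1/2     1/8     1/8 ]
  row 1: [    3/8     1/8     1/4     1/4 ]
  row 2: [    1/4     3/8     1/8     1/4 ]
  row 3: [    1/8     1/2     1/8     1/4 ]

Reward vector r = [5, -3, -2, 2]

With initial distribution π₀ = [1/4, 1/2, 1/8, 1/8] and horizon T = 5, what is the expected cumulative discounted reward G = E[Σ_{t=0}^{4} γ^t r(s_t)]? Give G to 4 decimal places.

G = 1.1328

t=0: π = [0.2500, 0.5000, 0.1250, 0.1250], E[r] = -0.2500, γ^t·E[r] = -0.250000, running G = -0.250000
t=1: π = [0.2969, 0.2969, 0.1875, 0.2188], E[r] = 0.6563, γ^t·E[r] = 0.590625, running G = 0.340625
t=2: π = [0.2598, 0.3652, 0.1621, 0.2129], E[r] = 0.3047, γ^t·E[r] = 0.246797, running G = 0.587422
t=3: π = [0.2690, 0.3428, 0.1707, 0.2175], E[r] = 0.4106, γ^t·E[r] = 0.299360, running G = 0.886782
t=4: π = [0.2657, 0.3501, 0.1678, 0.2164], E[r] = 0.3749, γ^t·E[r] = 0.245997, running G = 1.132779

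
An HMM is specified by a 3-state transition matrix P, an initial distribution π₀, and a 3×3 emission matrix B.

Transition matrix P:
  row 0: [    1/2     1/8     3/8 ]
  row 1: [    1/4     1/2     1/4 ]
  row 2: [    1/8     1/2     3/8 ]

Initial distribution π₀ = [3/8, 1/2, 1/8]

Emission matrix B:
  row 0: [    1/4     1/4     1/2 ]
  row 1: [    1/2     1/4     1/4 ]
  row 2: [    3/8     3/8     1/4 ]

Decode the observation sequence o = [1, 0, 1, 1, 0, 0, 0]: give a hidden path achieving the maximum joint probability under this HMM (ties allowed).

path = [1, 1, 1, 1, 1, 1, 1]

t=0: δ = [9.375e-02, 1.250e-01, 4.688e-02]  (obs o_0=1)
t=1: δ = [1.172e-02, 3.125e-02, 1.318e-02]  ψ = [0, 1, 0]  (obs o_1=0)
t=2: δ = [1.953e-03, 3.906e-03, 2.930e-03]  ψ = [1, 1, 1]  (obs o_2=1)
t=3: δ = [2.441e-04, 4.883e-04, 4.120e-04]  ψ = [0, 1, 2]  (obs o_3=1)
t=4: δ = [3.052e-05, 1.221e-04, 5.794e-05]  ψ = [0, 1, 2]  (obs o_4=0)
t=5: δ = [7.629e-06, 3.052e-05, 1.144e-05]  ψ = [1, 1, 1]  (obs o_5=0)
t=6: δ = [1.907e-06, 7.629e-06, 2.861e-06]  ψ = [1, 1, 1]  (obs o_6=0)
backtrack: best end state = 1; path = [1, 1, 1, 1, 1, 1, 1]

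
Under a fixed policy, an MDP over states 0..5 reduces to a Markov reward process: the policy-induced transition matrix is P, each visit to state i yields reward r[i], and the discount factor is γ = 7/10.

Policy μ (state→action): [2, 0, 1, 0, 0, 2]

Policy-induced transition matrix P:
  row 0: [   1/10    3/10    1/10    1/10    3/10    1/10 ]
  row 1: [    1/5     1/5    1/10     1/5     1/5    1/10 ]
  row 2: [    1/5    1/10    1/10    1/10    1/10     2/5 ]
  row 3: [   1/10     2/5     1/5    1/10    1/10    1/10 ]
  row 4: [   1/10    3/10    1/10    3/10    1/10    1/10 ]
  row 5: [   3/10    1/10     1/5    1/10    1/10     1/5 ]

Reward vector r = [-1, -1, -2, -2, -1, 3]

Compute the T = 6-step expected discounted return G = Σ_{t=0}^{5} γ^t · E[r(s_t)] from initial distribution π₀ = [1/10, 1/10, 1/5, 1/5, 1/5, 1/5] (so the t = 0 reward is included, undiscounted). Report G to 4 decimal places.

t=0: π = [0.1000, 0.1000, 0.2000, 0.2000, 0.2000, 0.2000], E[r] = -0.6000, γ^t·E[r] = -0.600000, running G = -0.600000
t=1: π = [0.1700, 0.2300, 0.1400, 0.1500, 0.1300, 0.1800], E[r] = -0.5700, γ^t·E[r] = -0.399000, running G = -0.999000
t=2: π = [0.1730, 0.2280, 0.1330, 0.1490, 0.1570, 0.1600], E[r] = -0.6420, γ^t·E[r] = -0.314580, running G = -1.313580
t=3: π = [0.1681, 0.2335, 0.1309, 0.1542, 0.1574, 0.1559], E[r] = -0.6615, γ^t·E[r] = -0.226895, running G = -1.540475
t=4: π = [0.1676, 0.2347, 0.1310, 0.1548, 0.1570, 0.1549], E[r] = -0.6664, γ^t·E[r] = -0.160003, running G = -1.700477
t=5: π = [0.1675, 0.2348, 0.1310, 0.1549, 0.1570, 0.1548], E[r] = -0.6667, γ^t·E[r] = -0.112049, running G = -1.812526

G = -1.8125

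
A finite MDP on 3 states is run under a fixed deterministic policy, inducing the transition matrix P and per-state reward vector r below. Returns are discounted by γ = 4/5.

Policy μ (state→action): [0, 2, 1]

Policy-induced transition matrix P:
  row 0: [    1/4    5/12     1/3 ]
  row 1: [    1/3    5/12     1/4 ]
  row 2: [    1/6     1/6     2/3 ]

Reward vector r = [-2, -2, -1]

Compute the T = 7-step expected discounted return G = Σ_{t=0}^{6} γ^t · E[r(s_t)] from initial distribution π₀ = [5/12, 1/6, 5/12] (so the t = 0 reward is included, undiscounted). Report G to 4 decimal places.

t=0: π = [0.4167, 0.1667, 0.4167], E[r] = -1.5833, γ^t·E[r] = -1.583333, running G = -1.583333
t=1: π = [0.2292, 0.3125, 0.4583], E[r] = -1.5417, γ^t·E[r] = -1.233333, running G = -2.816667
t=2: π = [0.2378, 0.3021, 0.4601], E[r] = -1.5399, γ^t·E[r] = -0.985556, running G = -3.802222
t=3: π = [0.2368, 0.3016, 0.4615], E[r] = -1.5385, γ^t·E[r] = -0.787704, running G = -4.589926
t=4: π = [0.2367, 0.3013, 0.4620], E[r] = -1.5380, γ^t·E[r] = -0.629951, running G = -5.219877
t=5: π = [0.2366, 0.3012, 0.4622], E[r] = -1.5378, γ^t·E[r] = -0.503894, running G = -5.723771
t=6: π = [0.2366, 0.3011, 0.4623], E[r] = -1.5377, γ^t·E[r] = -0.403095, running G = -6.126865

G = -6.1269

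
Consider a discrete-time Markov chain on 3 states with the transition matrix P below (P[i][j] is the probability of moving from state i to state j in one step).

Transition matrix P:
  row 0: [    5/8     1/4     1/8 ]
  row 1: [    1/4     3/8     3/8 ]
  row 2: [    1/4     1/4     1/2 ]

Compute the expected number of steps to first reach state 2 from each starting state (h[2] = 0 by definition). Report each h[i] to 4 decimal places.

First-step conditioning: h[2] = 0; for i ≠ 2, h[i] = 1 + Σ_k P[i][k]·h[k].
  h[0] = 1 + 5/8·h[0] + 1/4·h[1]
  h[1] = 1 + 1/4·h[0] + 3/8·h[1]
Solving the 2×2 linear system over states ≠ 2 gives exactly h = [56/11, 40/11, 0] (h[2] = 0 is the target).

h = [5.0909, 3.6364, 0.0000]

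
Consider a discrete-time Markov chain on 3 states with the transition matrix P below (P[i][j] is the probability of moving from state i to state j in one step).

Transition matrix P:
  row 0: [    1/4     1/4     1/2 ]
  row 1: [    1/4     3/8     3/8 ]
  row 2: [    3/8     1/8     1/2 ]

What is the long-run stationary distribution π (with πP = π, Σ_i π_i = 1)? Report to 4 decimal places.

π = [0.3091, 0.2182, 0.4727]

Balance equations π_j = Σ_i π_i·P[i][j]:
  π_0 = 1/4·π_0 + 1/4·π_1 + 3/8·π_2
  π_1 = 1/4·π_0 + 3/8·π_1 + 1/8·π_2
  normalize: π_0 + π_1 + π_2 = 1
Solving the linear system gives exactly π = [17/55, 12/55, 26/55].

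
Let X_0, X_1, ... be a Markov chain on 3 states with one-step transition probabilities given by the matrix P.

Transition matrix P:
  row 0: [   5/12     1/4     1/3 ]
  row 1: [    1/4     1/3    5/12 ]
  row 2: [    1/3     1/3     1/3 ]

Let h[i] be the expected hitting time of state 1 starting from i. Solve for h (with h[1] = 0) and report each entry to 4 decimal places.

h = [3.6000, 0.0000, 3.3000]

First-step conditioning: h[1] = 0; for i ≠ 1, h[i] = 1 + Σ_k P[i][k]·h[k].
  h[0] = 1 + 5/12·h[0] + 1/3·h[2]
  h[2] = 1 + 1/3·h[0] + 1/3·h[2]
Solving the 2×2 linear system over states ≠ 1 gives exactly h = [18/5, 0, 33/10] (h[1] = 0 is the target).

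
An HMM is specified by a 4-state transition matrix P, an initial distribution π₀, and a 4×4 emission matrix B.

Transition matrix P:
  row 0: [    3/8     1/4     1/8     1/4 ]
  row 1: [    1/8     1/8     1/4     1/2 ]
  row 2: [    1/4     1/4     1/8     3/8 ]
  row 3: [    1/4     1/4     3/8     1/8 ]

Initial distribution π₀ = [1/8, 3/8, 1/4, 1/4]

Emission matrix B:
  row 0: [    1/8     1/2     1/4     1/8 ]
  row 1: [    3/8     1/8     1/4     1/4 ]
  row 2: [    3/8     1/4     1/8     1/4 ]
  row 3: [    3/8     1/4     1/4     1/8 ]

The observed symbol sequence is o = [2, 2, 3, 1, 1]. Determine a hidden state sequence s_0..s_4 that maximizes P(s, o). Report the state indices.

t=0: δ = [3.125e-02, 9.375e-02, 3.125e-02, 6.250e-02]  (obs o_0=2)
t=1: δ = [3.906e-03, 3.906e-03, 2.930e-03, 1.172e-02]  ψ = [3, 3, 1, 1]  (obs o_1=2)
t=2: δ = [3.662e-04, 7.324e-04, 1.099e-03, 2.441e-04]  ψ = [3, 3, 3, 1]  (obs o_2=3)
t=3: δ = [1.373e-04, 3.433e-05, 4.578e-05, 1.030e-04]  ψ = [2, 2, 1, 2]  (obs o_3=1)
t=4: δ = [2.575e-05, 4.292e-06, 9.656e-06, 8.583e-06]  ψ = [0, 0, 3, 0]  (obs o_4=1)
backtrack: best end state = 0; path = [1, 3, 2, 0, 0]

path = [1, 3, 2, 0, 0]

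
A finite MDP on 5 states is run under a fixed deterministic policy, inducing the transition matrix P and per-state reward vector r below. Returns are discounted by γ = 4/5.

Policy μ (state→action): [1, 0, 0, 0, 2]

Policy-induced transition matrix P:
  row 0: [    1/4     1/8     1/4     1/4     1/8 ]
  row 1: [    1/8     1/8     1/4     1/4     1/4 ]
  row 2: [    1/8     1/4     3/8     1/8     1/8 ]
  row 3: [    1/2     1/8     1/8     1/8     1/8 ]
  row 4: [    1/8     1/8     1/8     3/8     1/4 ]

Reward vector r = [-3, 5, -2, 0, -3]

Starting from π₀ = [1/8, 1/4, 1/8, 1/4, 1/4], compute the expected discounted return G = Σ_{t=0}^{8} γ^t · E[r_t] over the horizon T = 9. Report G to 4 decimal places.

G = -3.1786

t=0: π = [0.1250, 0.2500, 0.1250, 0.2500, 0.2500], E[r] = -0.1250, γ^t·E[r] = -0.125000, running G = -0.125000
t=1: π = [0.2344, 0.1406, 0.2031, 0.2344, 0.1875], E[r] = -0.9688, γ^t·E[r] = -0.775000, running G = -0.900000
t=2: π = [0.2422, 0.1504, 0.2227, 0.2188, 0.1660], E[r] = -0.9180, γ^t·E[r] = -0.587500, running G = -1.487500
t=3: π = [0.2373, 0.1528, 0.2297, 0.2156, 0.1646], E[r] = -0.9009, γ^t·E[r] = -0.461250, running G = -1.948750
t=4: π = [0.2355, 0.1537, 0.2312, 0.2149, 0.1647], E[r] = -0.8943, γ^t·E[r] = -0.366325, running G = -2.315075
t=5: π = [0.2350, 0.1539, 0.2315, 0.2148, 0.1648], E[r] = -0.8929, γ^t·E[r] = -0.292580, running G = -2.607655
t=6: π = [0.2349, 0.1539, 0.2315, 0.2148, 0.1648], E[r] = -0.8926, γ^t·E[r] = -0.233995, running G = -2.841650
t=7: π = [0.2349, 0.1539, 0.2315, 0.2148, 0.1648], E[r] = -0.8926, γ^t·E[r] = -0.187190, running G = -3.028840
t=8: π = [0.2349, 0.1539, 0.2315, 0.2148, 0.1648], E[r] = -0.8926, γ^t·E[r] = -0.149752, running G = -3.178591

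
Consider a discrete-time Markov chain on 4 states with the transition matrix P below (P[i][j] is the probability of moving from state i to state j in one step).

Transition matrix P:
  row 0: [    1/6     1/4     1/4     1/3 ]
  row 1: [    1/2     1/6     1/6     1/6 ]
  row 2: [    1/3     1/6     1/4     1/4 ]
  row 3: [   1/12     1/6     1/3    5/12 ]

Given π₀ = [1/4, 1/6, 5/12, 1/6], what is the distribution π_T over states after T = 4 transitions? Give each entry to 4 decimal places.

π = [0.2469, 0.1873, 0.2599, 0.3060]

t=0: π = [0.2500, 0.1667, 0.4167, 0.1667]
t=1: π = [0.2778, 0.1875, 0.2500, 0.2847]
t=2: π = [0.2471, 0.1898, 0.2581, 0.3050]
t=3: π = [0.2475, 0.1873, 0.2596, 0.3056]
t=4: π = [0.2469, 0.1873, 0.2599, 0.3060]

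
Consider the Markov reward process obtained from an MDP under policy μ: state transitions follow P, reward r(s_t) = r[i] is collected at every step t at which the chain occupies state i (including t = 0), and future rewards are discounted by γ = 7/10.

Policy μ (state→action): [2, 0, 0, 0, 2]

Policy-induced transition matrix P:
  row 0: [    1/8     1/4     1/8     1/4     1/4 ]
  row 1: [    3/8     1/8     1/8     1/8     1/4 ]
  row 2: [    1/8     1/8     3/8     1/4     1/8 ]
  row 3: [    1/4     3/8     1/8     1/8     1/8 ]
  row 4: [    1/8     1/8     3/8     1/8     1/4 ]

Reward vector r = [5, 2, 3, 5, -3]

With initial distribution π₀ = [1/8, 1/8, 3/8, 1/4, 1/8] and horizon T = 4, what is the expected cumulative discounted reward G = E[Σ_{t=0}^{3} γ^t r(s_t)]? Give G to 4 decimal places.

G = 6.6178

t=0: π = [0.1250, 0.1250, 0.3750, 0.2500, 0.1250], E[r] = 2.8750, γ^t·E[r] = 2.875000, running G = 2.875000
t=1: π = [0.1875, 0.2031, 0.2500, 0.1875, 0.1719], E[r] = 2.5156, γ^t·E[r] = 1.760938, running G = 4.635938
t=2: π = [0.1992, 0.1953, 0.2305, 0.1797, 0.1953], E[r] = 2.3906, γ^t·E[r] = 1.171406, running G = 5.807344
t=3: π = [0.1963, 0.1948, 0.2314, 0.1787, 0.1987], E[r] = 2.3628, γ^t·E[r] = 0.810438, running G = 6.617782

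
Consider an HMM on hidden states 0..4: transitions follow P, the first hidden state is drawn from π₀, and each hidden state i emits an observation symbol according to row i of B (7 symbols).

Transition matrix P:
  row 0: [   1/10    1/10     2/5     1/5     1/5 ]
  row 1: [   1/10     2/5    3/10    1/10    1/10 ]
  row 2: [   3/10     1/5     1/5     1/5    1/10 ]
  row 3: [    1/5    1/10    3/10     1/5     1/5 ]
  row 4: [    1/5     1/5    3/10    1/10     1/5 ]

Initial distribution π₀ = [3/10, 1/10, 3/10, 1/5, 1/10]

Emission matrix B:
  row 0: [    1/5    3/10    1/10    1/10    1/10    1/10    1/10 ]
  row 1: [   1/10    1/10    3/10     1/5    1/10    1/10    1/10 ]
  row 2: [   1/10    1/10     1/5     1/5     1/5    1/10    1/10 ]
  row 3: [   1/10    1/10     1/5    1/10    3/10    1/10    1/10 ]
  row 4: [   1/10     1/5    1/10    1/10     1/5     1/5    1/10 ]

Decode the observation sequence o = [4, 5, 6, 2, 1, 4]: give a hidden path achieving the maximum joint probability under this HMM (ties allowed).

t=0: δ = [3.000e-02, 1.000e-02, 6.000e-02, 6.000e-02, 2.000e-02]  (obs o_0=4)
t=1: δ = [1.800e-03, 1.200e-03, 1.800e-03, 1.200e-03, 2.400e-03]  ψ = [2, 2, 3, 2, 3]  (obs o_1=5)
t=2: δ = [5.400e-05, 4.800e-05, 7.200e-05, 3.600e-05, 4.800e-05]  ψ = [2, 1, 0, 0, 4]  (obs o_2=6)
t=3: δ = [2.160e-06, 5.760e-06, 4.320e-06, 2.880e-06, 1.080e-06]  ψ = [2, 1, 0, 2, 0]  (obs o_3=2)
t=4: δ = [3.888e-07, 2.304e-07, 1.728e-07, 8.640e-08, 1.152e-07]  ψ = [2, 1, 1, 2, 1]  (obs o_4=1)
t=5: δ = [5.184e-09, 9.216e-09, 3.110e-08, 2.333e-08, 1.555e-08]  ψ = [2, 1, 0, 0, 0]  (obs o_5=4)
backtrack: best end state = 2; path = [3, 2, 0, 2, 0, 2]

path = [3, 2, 0, 2, 0, 2]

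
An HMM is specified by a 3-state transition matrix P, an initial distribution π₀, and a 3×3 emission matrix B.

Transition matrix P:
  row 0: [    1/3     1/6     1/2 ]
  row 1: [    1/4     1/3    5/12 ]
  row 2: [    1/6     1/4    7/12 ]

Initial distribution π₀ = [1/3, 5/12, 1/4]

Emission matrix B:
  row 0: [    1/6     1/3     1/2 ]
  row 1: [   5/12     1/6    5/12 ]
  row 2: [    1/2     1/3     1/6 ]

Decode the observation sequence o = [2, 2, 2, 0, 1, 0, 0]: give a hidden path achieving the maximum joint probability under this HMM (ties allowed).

path = [0, 0, 0, 2, 2, 2, 2]

t=0: δ = [1.667e-01, 1.736e-01, 4.167e-02]  (obs o_0=2)
t=1: δ = [2.778e-02, 2.411e-02, 1.389e-02]  ψ = [0, 1, 0]  (obs o_1=2)
t=2: δ = [4.630e-03, 3.349e-03, 2.315e-03]  ψ = [0, 1, 0]  (obs o_2=2)
t=3: δ = [2.572e-04, 4.651e-04, 1.157e-03]  ψ = [0, 1, 0]  (obs o_3=0)
t=4: δ = [6.430e-05, 4.823e-05, 2.251e-04]  ψ = [2, 2, 2]  (obs o_4=1)
t=5: δ = [6.251e-06, 2.344e-05, 6.564e-05]  ψ = [2, 2, 2]  (obs o_5=0)
t=6: δ = [1.823e-06, 6.838e-06, 1.915e-05]  ψ = [2, 2, 2]  (obs o_6=0)
backtrack: best end state = 2; path = [0, 0, 0, 2, 2, 2, 2]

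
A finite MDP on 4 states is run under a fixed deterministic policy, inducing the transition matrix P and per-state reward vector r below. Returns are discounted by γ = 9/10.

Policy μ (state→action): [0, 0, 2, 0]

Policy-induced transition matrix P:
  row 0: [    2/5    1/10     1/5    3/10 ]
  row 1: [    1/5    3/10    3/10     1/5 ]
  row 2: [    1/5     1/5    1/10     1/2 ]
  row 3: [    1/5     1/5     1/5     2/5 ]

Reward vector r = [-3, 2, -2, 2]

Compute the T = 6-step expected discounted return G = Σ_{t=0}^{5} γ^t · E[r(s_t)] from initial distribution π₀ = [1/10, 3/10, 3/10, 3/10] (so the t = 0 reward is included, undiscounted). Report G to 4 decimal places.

t=0: π = [0.1000, 0.3000, 0.3000, 0.3000], E[r] = 0.3000, γ^t·E[r] = 0.300000, running G = 0.300000
t=1: π = [0.2200, 0.2200, 0.2000, 0.3600], E[r] = 0.1000, γ^t·E[r] = 0.090000, running G = 0.390000
t=2: π = [0.2440, 0.2000, 0.2020, 0.3540], E[r] = -0.0280, γ^t·E[r] = -0.022680, running G = 0.367320
t=3: π = [0.2488, 0.1956, 0.1998, 0.3558], E[r] = -0.0432, γ^t·E[r] = -0.031493, running G = 0.335827
t=4: π = [0.2498, 0.1947, 0.1996, 0.3560], E[r] = -0.0471, γ^t·E[r] = -0.030915, running G = 0.304912
t=5: π = [0.2500, 0.1945, 0.1995, 0.3560], E[r] = -0.0478, γ^t·E[r] = -0.028225, running G = 0.276686

G = 0.2767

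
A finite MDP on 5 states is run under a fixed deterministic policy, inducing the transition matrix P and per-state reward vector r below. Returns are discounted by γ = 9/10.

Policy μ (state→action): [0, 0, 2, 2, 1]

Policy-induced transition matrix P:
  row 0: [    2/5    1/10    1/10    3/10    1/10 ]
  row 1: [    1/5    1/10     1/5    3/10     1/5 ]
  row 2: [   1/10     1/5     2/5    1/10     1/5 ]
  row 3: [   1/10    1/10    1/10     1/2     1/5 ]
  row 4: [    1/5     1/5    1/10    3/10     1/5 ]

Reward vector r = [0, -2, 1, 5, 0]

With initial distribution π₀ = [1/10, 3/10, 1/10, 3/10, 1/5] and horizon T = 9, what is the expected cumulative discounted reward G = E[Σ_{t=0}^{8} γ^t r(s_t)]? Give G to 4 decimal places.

t=0: π = [0.1000, 0.3000, 0.1000, 0.3000, 0.2000], E[r] = 1.0000, γ^t·E[r] = 1.000000, running G = 1.000000
t=1: π = [0.1800, 0.1300, 0.1600, 0.3400, 0.1900], E[r] = 1.6000, γ^t·E[r] = 1.440000, running G = 2.440000
t=2: π = [0.1860, 0.1350, 0.1610, 0.3360, 0.1820], E[r] = 1.5710, γ^t·E[r] = 1.272510, running G = 3.712510
t=3: π = [0.1875, 0.1343, 0.1618, 0.3350, 0.1814], E[r] = 1.5682, γ^t·E[r] = 1.143218, running G = 4.855728
t=4: π = [0.1878, 0.1343, 0.1620, 0.3346, 0.1813], E[r] = 1.5665, γ^t·E[r] = 1.027800, running G = 5.883528
t=5: π = [0.1879, 0.1343, 0.1620, 0.3345, 0.1812], E[r] = 1.5660, γ^t·E[r] = 0.924736, running G = 6.808264
t=6: π = [0.1879, 0.1343, 0.1620, 0.3345, 0.1812], E[r] = 1.5659, γ^t·E[r] = 0.832184, running G = 7.640449
t=7: π = [0.1879, 0.1343, 0.1620, 0.3345, 0.1812], E[r] = 1.5659, γ^t·E[r] = 0.748945, running G = 8.389394
t=8: π = [0.1879, 0.1343, 0.1620, 0.3345, 0.1812], E[r] = 1.5658, γ^t·E[r] = 0.674044, running G = 9.063438

G = 9.0634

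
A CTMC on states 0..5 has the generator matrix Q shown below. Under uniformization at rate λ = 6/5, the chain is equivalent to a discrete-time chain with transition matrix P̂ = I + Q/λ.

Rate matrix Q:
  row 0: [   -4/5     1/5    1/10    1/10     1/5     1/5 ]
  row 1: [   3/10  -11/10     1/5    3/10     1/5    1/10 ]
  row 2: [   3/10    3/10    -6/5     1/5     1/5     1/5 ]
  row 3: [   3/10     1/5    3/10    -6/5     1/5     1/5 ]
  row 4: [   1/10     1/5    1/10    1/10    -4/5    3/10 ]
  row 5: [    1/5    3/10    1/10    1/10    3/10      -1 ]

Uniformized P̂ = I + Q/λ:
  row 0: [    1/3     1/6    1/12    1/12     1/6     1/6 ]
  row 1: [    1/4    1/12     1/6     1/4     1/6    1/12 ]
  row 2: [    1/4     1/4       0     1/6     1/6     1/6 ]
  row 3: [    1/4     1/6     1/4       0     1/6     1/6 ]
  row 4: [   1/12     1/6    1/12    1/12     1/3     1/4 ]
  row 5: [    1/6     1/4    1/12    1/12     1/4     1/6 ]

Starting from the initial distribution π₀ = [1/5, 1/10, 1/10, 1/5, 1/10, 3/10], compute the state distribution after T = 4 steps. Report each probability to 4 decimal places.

t=0: π = [0.2000, 0.1000, 0.1000, 0.2000, 0.1000, 0.3000]
t=1: π = [0.2250, 0.1917, 0.1167, 0.0917, 0.2083, 0.1667]
t=2: π = [0.2201, 0.1743, 0.1049, 0.1174, 0.2153, 0.1681]
t=3: π = [0.2185, 0.1749, 0.1087, 0.1113, 0.2166, 0.1701]
t=4: π = [0.2179, 0.1753, 0.1074, 0.1123, 0.2169, 0.1701]

π = [0.2179, 0.1753, 0.1074, 0.1123, 0.2169, 0.1701]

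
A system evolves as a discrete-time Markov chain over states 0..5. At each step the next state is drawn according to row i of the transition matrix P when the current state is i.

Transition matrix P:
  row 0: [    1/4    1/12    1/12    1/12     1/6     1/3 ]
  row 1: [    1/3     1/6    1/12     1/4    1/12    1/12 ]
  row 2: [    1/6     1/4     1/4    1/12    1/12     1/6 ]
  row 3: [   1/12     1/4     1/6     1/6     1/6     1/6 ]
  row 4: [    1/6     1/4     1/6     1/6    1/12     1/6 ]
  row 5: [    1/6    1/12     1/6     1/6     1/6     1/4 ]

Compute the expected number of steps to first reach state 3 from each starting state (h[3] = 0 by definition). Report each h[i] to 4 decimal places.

h = [7.2891, 6.1766, 7.2443, 0.0000, 6.6406, 6.7250]

First-step conditioning: h[3] = 0; for i ≠ 3, h[i] = 1 + Σ_k P[i][k]·h[k].
  h[0] = 1 + 1/4·h[0] + 1/12·h[1] + 1/12·h[2] + 1/6·h[4] + 1/3·h[5]
  h[1] = 1 + 1/3·h[0] + 1/6·h[1] + 1/12·h[2] + 1/12·h[4] + 1/12·h[5]
  h[2] = 1 + 1/6·h[0] + 1/4·h[1] + 1/4·h[2] + 1/12·h[4] + 1/6·h[5]
  h[4] = 1 + 1/6·h[0] + 1/4·h[1] + 1/6·h[2] + 1/12·h[4] + 1/6·h[5]
  h[5] = 1 + 1/6·h[0] + 1/12·h[1] + 1/6·h[2] + 1/6·h[4] + 1/4·h[5]
Solving the 5×5 linear system over states ≠ 3 gives exactly h = [8295/1138, 7029/1138, 4122/569, 0, 7557/1138, 7653/1138] (h[3] = 0 is the target).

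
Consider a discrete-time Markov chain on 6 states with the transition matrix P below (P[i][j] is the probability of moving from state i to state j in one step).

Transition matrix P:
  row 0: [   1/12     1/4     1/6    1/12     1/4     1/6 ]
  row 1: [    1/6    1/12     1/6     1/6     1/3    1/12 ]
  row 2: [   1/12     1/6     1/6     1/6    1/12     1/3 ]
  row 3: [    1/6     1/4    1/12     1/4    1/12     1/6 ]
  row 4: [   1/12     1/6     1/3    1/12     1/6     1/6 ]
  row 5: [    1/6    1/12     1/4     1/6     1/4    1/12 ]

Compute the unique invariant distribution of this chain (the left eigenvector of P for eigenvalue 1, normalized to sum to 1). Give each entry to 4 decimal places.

π = [0.1240, 0.1619, 0.1997, 0.1534, 0.1889, 0.1721]

Balance equations π_j = Σ_i π_i·P[i][j]:
  π_0 = 1/12·π_0 + 1/6·π_1 + 1/12·π_2 + 1/6·π_3 + 1/12·π_4 + 1/6·π_5
  π_1 = 1/4·π_0 + 1/12·π_1 + 1/6·π_2 + 1/4·π_3 + 1/6·π_4 + 1/12·π_5
  π_2 = 1/6·π_0 + 1/6·π_1 + 1/6·π_2 + 1/12·π_3 + 1/3·π_4 + 1/4·π_5
  π_3 = 1/12·π_0 + 1/6·π_1 + 1/6·π_2 + 1/4·π_3 + 1/12·π_4 + 1/6·π_5
  π_4 = 1/4·π_0 + 1/3·π_1 + 1/12·π_2 + 1/12·π_3 + 1/6·π_4 + 1/4·π_5
  normalize: π_0 + π_1 + π_2 + π_3 + π_4 + π_5 = 1
Solving the linear system gives exactly π = [35841/289151, 46825/289151, 57747/289151, 44349/289151, 54622/289151, 49767/289151].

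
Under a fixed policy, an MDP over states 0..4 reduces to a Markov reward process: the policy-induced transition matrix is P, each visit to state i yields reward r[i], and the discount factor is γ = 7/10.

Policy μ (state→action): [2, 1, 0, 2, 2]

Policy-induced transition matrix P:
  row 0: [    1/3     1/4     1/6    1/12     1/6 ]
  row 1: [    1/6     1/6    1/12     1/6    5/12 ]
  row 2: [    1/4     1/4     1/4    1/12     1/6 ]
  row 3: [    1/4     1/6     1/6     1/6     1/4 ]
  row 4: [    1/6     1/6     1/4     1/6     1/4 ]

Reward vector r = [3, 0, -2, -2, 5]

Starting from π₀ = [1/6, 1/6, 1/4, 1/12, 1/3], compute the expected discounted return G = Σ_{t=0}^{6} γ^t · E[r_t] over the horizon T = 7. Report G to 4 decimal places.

G = 4.1197

t=0: π = [0.1667, 0.1667, 0.2500, 0.0833, 0.3333], E[r] = 1.5000, γ^t·E[r] = 1.500000, running G = 1.500000
t=1: π = [0.2222, 0.2014, 0.2014, 0.1319, 0.2431], E[r] = 1.2153, γ^t·E[r] = 0.850694, running G = 2.350694
t=2: π = [0.2315, 0.2020, 0.1869, 0.1314, 0.2483], E[r] = 1.2992, γ^t·E[r] = 0.636603, running G = 2.987297
t=3: π = [0.2318, 0.2015, 0.1861, 0.1318, 0.2488], E[r] = 1.3035, γ^t·E[r] = 0.447094, running G = 3.434392
t=4: π = [0.2318, 0.2015, 0.1861, 0.1318, 0.2488], E[r] = 1.3033, γ^t·E[r] = 0.312917, running G = 3.747309
t=5: π = [0.2318, 0.2015, 0.1861, 0.1318, 0.2488], E[r] = 1.3033, γ^t·E[r] = 0.219037, running G = 3.966346
t=6: π = [0.2318, 0.2015, 0.1861, 0.1318, 0.2488], E[r] = 1.3033, γ^t·E[r] = 0.153327, running G = 4.119673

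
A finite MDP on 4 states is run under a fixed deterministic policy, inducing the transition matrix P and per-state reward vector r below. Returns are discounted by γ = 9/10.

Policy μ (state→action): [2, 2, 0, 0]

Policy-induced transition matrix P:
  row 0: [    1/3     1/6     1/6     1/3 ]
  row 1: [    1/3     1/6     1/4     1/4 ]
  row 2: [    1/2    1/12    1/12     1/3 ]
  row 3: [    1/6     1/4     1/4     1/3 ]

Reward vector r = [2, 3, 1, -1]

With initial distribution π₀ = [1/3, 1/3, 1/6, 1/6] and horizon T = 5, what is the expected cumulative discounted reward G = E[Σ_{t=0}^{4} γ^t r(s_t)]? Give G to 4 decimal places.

G = 4.8750

t=0: π = [0.3333, 0.3333, 0.1667, 0.1667], E[r] = 1.6667, γ^t·E[r] = 1.666667, running G = 1.666667
t=1: π = [0.3333, 0.1667, 0.1944, 0.3056], E[r] = 1.0556, γ^t·E[r] = 0.950000, running G = 2.616667
t=2: π = [0.3148, 0.1759, 0.1898, 0.3194], E[r] = 1.0278, γ^t·E[r] = 0.832500, running G = 3.449167
t=3: π = [0.3117, 0.1775, 0.1921, 0.3187], E[r] = 1.0293, γ^t·E[r] = 0.750375, running G = 4.199542
t=4: π = [0.3122, 0.1772, 0.1920, 0.3185], E[r] = 1.0296, γ^t·E[r] = 0.675506, running G = 4.875048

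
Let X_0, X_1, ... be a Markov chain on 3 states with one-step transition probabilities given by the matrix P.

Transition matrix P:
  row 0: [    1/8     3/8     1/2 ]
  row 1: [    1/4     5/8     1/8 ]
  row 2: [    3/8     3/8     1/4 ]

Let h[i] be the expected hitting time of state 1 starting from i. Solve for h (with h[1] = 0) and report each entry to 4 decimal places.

First-step conditioning: h[1] = 0; for i ≠ 1, h[i] = 1 + Σ_k P[i][k]·h[k].
  h[0] = 1 + 1/8·h[0] + 1/2·h[2]
  h[2] = 1 + 3/8·h[0] + 1/4·h[2]
Solving the 2×2 linear system over states ≠ 1 gives exactly h = [8/3, 0, 8/3] (h[1] = 0 is the target).

h = [2.6667, 0.0000, 2.6667]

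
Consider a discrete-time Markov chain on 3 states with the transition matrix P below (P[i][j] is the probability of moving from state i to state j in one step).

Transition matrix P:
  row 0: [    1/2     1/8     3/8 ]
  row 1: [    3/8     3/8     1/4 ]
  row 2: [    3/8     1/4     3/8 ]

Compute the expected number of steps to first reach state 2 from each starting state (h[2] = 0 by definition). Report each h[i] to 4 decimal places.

h = [2.8235, 3.2941, 0.0000]

First-step conditioning: h[2] = 0; for i ≠ 2, h[i] = 1 + Σ_k P[i][k]·h[k].
  h[0] = 1 + 1/2·h[0] + 1/8·h[1]
  h[1] = 1 + 3/8·h[0] + 3/8·h[1]
Solving the 2×2 linear system over states ≠ 2 gives exactly h = [48/17, 56/17, 0] (h[2] = 0 is the target).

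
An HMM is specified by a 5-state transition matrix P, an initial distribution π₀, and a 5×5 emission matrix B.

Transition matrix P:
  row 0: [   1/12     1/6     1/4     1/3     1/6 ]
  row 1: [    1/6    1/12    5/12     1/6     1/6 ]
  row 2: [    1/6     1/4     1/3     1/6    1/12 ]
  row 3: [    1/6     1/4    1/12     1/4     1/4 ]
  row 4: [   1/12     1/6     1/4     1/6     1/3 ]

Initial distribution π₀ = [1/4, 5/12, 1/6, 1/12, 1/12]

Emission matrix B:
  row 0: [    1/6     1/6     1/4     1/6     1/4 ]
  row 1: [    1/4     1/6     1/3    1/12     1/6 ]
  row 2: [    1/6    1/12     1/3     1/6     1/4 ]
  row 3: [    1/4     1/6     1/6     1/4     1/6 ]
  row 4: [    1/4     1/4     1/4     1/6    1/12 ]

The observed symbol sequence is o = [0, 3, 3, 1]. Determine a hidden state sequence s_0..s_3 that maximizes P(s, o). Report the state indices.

path = [1, 2, 3, 4]

t=0: δ = [4.167e-02, 1.042e-01, 2.778e-02, 2.083e-02, 2.083e-02]  (obs o_0=0)
t=1: δ = [2.894e-03, 7.234e-04, 7.234e-03, 4.340e-03, 2.894e-03]  ψ = [1, 1, 1, 1, 1]  (obs o_1=3)
t=2: δ = [2.009e-04, 1.507e-04, 4.019e-04, 3.014e-04, 1.808e-04]  ψ = [2, 2, 2, 2, 3]  (obs o_2=3)
t=3: δ = [1.116e-05, 1.674e-05, 1.116e-05, 1.256e-05, 1.884e-05]  ψ = [2, 2, 2, 3, 3]  (obs o_3=1)
backtrack: best end state = 4; path = [1, 2, 3, 4]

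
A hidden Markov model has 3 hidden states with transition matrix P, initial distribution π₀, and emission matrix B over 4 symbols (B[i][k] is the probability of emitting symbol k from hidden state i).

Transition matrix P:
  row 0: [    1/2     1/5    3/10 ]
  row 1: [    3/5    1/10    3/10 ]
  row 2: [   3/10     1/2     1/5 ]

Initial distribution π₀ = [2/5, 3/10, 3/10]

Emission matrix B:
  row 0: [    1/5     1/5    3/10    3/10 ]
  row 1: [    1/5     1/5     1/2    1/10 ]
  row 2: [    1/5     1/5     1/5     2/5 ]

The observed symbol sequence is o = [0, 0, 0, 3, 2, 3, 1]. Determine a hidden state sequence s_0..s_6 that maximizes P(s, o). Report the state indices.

path = [0, 0, 0, 2, 1, 0, 0]

t=0: δ = [8.000e-02, 6.000e-02, 6.000e-02]  (obs o_0=0)
t=1: δ = [8.000e-03, 6.000e-03, 4.800e-03]  ψ = [0, 2, 0]  (obs o_1=0)
t=2: δ = [8.000e-04, 4.800e-04, 4.800e-04]  ψ = [0, 2, 0]  (obs o_2=0)
t=3: δ = [1.200e-04, 2.400e-05, 9.600e-05]  ψ = [0, 2, 0]  (obs o_3=3)
t=4: δ = [1.800e-05, 2.400e-05, 7.200e-06]  ψ = [0, 2, 0]  (obs o_4=2)
t=5: δ = [4.320e-06, 3.600e-07, 2.880e-06]  ψ = [1, 0, 1]  (obs o_5=3)
t=6: δ = [4.320e-07, 2.880e-07, 2.592e-07]  ψ = [0, 2, 0]  (obs o_6=1)
backtrack: best end state = 0; path = [0, 0, 0, 2, 1, 0, 0]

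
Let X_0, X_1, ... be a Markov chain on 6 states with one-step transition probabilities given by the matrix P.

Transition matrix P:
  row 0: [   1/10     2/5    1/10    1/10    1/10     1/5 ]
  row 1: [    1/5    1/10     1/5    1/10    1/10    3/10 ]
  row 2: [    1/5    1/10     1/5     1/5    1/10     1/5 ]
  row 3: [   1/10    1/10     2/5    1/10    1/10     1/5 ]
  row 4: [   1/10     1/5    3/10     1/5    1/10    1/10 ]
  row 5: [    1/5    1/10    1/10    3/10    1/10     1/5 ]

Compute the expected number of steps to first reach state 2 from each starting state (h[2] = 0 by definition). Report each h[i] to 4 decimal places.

First-step conditioning: h[2] = 0; for i ≠ 2, h[i] = 1 + Σ_k P[i][k]·h[k].
  h[0] = 1 + 1/10·h[0] + 2/5·h[1] + 1/10·h[3] + 1/10·h[4] + 1/5·h[5]
  h[1] = 1 + 1/5·h[0] + 1/10·h[1] + 1/10·h[3] + 1/10·h[4] + 3/10·h[5]
  h[3] = 1 + 1/10·h[0] + 1/10·h[1] + 1/10·h[3] + 1/10·h[4] + 1/5·h[5]
  h[4] = 1 + 1/10·h[0] + 1/5·h[1] + 1/5·h[3] + 1/10·h[4] + 1/10·h[5]
  h[5] = 1 + 1/5·h[0] + 1/10·h[1] + 3/10·h[3] + 1/10·h[4] + 1/5·h[5]
Solving the 5×5 linear system over states ≠ 2 gives exactly h = [133600/24917, 123000/24917, 0, 96700/24917, 105730/24917, 129400/24917] (h[2] = 0 is the target).

h = [5.3618, 4.9364, 0.0000, 3.8809, 4.2433, 5.1932]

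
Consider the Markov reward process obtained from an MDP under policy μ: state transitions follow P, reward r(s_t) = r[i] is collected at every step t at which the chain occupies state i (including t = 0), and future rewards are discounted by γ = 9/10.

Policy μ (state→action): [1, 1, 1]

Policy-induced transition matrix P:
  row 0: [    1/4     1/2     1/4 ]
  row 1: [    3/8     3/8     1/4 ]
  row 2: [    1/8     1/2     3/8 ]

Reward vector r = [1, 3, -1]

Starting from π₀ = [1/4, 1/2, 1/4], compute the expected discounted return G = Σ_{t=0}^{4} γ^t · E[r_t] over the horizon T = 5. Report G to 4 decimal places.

t=0: π = [0.2500, 0.5000, 0.2500], E[r] = 1.5000, γ^t·E[r] = 1.500000, running G = 1.500000
t=1: π = [0.2813, 0.4375, 0.2813], E[r] = 1.3125, γ^t·E[r] = 1.181250, running G = 2.681250
t=2: π = [0.2695, 0.4453, 0.2852], E[r] = 1.3203, γ^t·E[r] = 1.069453, running G = 3.750703
t=3: π = [0.2700, 0.4443, 0.2856], E[r] = 1.3174, γ^t·E[r] = 0.960372, running G = 4.711075
t=4: π = [0.2698, 0.4445, 0.2857], E[r] = 1.3175, γ^t·E[r] = 0.864415, running G = 5.575490

G = 5.5755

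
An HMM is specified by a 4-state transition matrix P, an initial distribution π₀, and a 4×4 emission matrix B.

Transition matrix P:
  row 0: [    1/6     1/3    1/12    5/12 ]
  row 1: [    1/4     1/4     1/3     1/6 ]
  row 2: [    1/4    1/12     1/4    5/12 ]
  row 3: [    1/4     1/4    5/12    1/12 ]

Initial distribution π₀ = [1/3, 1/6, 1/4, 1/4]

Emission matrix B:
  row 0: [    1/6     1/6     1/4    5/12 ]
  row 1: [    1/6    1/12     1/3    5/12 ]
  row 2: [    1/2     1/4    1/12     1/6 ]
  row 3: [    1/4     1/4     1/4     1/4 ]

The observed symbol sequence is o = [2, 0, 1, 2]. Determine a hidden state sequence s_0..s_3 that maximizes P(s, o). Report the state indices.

t=0: δ = [8.333e-02, 5.556e-02, 2.083e-02, 6.250e-02]  (obs o_0=2)
t=1: δ = [2.604e-03, 4.630e-03, 1.302e-02, 8.681e-03]  ψ = [3, 0, 3, 0]  (obs o_1=0)
t=2: δ = [5.425e-04, 1.808e-04, 9.042e-04, 1.356e-03]  ψ = [2, 3, 3, 2]  (obs o_2=1)
t=3: δ = [8.477e-05, 1.130e-04, 4.710e-05, 9.419e-05]  ψ = [3, 3, 3, 2]  (obs o_3=2)
backtrack: best end state = 1; path = [3, 2, 3, 1]

path = [3, 2, 3, 1]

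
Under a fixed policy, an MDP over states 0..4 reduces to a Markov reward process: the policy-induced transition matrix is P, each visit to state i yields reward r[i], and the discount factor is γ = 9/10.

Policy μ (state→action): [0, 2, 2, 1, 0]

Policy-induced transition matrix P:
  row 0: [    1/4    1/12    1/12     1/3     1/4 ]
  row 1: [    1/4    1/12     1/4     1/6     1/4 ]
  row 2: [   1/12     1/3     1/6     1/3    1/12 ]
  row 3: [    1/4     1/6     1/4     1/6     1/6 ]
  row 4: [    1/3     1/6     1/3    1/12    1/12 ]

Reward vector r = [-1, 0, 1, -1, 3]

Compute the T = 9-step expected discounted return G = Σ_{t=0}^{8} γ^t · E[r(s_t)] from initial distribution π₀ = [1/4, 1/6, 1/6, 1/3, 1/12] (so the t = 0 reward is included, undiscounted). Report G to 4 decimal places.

G = 1.1812

t=0: π = [0.2500, 0.1667, 0.1667, 0.3333, 0.0833], E[r] = -0.1667, γ^t·E[r] = -0.166667, running G = -0.166667
t=1: π = [0.2292, 0.1597, 0.2014, 0.2292, 0.1806], E[r] = 0.2847, γ^t·E[r] = 0.256250, running G = 0.089583
t=2: π = [0.2315, 0.1678, 0.2101, 0.2234, 0.1672], E[r] = 0.2569, γ^t·E[r] = 0.208125, running G = 0.297708
t=3: π = [0.2289, 0.1684, 0.2079, 0.2263, 0.1685], E[r] = 0.2581, γ^t·E[r] = 0.188156, running G = 0.485865
t=4: π = [0.2294, 0.1682, 0.2086, 0.2254, 0.1684], E[r] = 0.2590, γ^t·E[r] = 0.169923, running G = 0.655788
t=5: π = [0.2293, 0.1683, 0.2084, 0.2256, 0.1684], E[r] = 0.2587, γ^t·E[r] = 0.152745, running G = 0.808533
t=6: π = [0.2293, 0.1683, 0.2085, 0.2256, 0.1684], E[r] = 0.2588, γ^t·E[r] = 0.137517, running G = 0.946050
t=7: π = [0.2293, 0.1683, 0.2084, 0.2256, 0.1684], E[r] = 0.2587, γ^t·E[r] = 0.123756, running G = 1.069806
t=8: π = [0.2293, 0.1683, 0.2084, 0.2256, 0.1684], E[r] = 0.2587, γ^t·E[r] = 0.111382, running G = 1.181189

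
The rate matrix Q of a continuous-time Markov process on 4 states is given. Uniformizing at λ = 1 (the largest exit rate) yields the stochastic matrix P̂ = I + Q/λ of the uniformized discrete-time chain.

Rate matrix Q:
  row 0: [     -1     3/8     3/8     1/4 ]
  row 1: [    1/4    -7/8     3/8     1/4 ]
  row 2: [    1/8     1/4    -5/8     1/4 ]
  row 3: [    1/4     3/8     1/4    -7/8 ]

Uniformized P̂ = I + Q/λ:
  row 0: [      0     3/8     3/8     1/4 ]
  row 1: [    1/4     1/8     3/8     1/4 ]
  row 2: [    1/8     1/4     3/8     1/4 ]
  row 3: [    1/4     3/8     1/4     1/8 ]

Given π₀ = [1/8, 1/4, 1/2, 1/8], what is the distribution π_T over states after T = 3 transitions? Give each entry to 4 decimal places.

π = [0.1653, 0.2649, 0.3474, 0.2224]

t=0: π = [0.1250, 0.2500, 0.5000, 0.1250]
t=1: π = [0.1563, 0.2500, 0.3594, 0.2344]
t=2: π = [0.1660, 0.2676, 0.3457, 0.2207]
t=3: π = [0.1653, 0.2649, 0.3474, 0.2224]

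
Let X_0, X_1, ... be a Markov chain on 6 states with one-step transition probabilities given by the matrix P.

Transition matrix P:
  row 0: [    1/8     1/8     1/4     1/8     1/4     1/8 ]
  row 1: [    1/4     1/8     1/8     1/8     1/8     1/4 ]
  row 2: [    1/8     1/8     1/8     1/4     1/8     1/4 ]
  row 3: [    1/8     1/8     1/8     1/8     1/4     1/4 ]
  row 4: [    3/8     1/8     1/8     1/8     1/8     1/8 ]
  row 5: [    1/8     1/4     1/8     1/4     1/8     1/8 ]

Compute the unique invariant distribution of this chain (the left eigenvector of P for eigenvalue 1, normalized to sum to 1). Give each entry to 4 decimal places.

Balance equations π_j = Σ_i π_i·P[i][j]:
  π_0 = 1/8·π_0 + 1/4·π_1 + 1/8·π_2 + 1/8·π_3 + 3/8·π_4 + 1/8·π_5
  π_1 = 1/8·π_0 + 1/8·π_1 + 1/8·π_2 + 1/8·π_3 + 1/8·π_4 + 1/4·π_5
  π_2 = 1/4·π_0 + 1/8·π_1 + 1/8·π_2 + 1/8·π_3 + 1/8·π_4 + 1/8·π_5
  π_3 = 1/8·π_0 + 1/8·π_1 + 1/4·π_2 + 1/8·π_3 + 1/8·π_4 + 1/4·π_5
  π_4 = 1/4·π_0 + 1/8·π_1 + 1/8·π_2 + 1/4·π_3 + 1/8·π_4 + 1/8·π_5
  normalize: π_0 + π_1 + π_2 + π_3 + π_4 + π_5 = 1
Solving the linear system gives exactly π = [7609/40967, 6057/40967, 6072/40967, 96/577, 12/71, 7489/40967].

π = [0.1857, 0.1479, 0.1482, 0.1664, 0.1690, 0.1828]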